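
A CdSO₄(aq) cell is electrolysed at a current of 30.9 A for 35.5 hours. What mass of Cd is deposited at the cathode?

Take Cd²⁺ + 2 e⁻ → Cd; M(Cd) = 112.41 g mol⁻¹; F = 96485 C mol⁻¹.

Q = I·t = 30.90 A × 127800 s = 3949000 C.
n(e⁻) = Q/F = 3949000 / 96485 = 40.93 mol.
Cd²⁺ + 2 e⁻ → Cd, so n(Cd) = n(e⁻)/2 = 20.46 mol.
m = n·M = 20.46 × 112.41 = 2300 g.

2300 g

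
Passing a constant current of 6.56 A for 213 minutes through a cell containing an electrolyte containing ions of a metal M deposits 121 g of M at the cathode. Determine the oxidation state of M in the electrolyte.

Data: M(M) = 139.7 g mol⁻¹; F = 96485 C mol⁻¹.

Q = I·t = 6.560 A × 12780 s = 83840 C, so n(e⁻) = 83840/96485 = 0.8689 mol.
n(M) deposited = 121 / 139.7 = 0.8661 mol.
Electrons per atom = n(e⁻)/n(M) = 0.8689 / 0.8661 = 1.00 ≈ 1, so the ion is M⁺.

+1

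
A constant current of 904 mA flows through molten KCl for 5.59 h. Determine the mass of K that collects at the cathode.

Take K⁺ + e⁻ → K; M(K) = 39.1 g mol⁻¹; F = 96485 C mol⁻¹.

Q = I·t = 0.9040 A × 20124 s = 18190 C.
n(e⁻) = Q/F = 18190 / 96485 = 0.1885 mol.
K⁺ + e⁻ → K, so n(K) = n(e⁻)/1 = 0.1885 mol.
m = n·M = 0.1885 × 39.1 = 7.37 g.

7.37 g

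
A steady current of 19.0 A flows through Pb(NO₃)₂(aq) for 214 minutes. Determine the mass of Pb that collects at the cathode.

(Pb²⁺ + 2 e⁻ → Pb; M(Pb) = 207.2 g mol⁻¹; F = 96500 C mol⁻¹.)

262 g

Q = I·t = 19.00 A × 12840 s = 244000 C.
n(e⁻) = Q/F = 244000 / 96500 = 2.528 mol.
Pb²⁺ + 2 e⁻ → Pb, so n(Pb) = n(e⁻)/2 = 1.264 mol.
m = n·M = 1.264 × 207.2 = 262 g.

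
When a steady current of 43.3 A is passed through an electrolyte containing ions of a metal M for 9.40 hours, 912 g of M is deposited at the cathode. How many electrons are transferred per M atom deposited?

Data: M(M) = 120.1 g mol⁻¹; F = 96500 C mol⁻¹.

2

Q = I·t = 43.30 A × 33840 s = 1465000 C, so n(e⁻) = 1465000/96500 = 15.18 mol.
n(M) deposited = 912 / 120.1 = 7.594 mol.
Electrons per atom = n(e⁻)/n(M) = 15.18 / 7.594 = 2.00 ≈ 2, so the ion is M²⁺.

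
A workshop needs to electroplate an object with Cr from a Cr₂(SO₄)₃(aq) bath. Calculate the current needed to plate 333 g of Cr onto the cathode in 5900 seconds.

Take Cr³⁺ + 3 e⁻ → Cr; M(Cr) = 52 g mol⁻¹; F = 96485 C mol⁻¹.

n(Cr) = 333 / 52 = 6.404 mol.
n(e⁻) = 3 × 6.404 = 19.21 mol.
Q = n(e⁻)·F = 19.21 × 96485 = 1854000 C.
I = Q/t = 1854000 / 5900.0 s = 314 A.

314 A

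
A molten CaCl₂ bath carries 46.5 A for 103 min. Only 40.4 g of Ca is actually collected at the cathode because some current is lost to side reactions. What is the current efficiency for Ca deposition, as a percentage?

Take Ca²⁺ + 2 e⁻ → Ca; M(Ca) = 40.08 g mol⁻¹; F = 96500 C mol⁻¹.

Q = I·t = 46.50 × 6180.0 = 287400 C; n(e⁻) = 287400/96500 = 2.978 mol.
Theoretical n(Ca) = n(e⁻)/2 = 1.489 mol, i.e. m_theo = 1.489 × 40.08 = 59.68 g.
Efficiency = m_actual / m_theo = 40.4 / 59.68 = 67.7 %.

67.7 %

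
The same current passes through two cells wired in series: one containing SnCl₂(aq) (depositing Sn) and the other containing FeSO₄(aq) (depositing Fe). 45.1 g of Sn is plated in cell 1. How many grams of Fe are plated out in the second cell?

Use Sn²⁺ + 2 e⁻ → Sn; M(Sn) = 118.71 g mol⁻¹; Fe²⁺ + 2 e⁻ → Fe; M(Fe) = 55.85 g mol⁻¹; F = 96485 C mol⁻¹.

21.2 g

n(Sn) = 45.1 / 118.71 = 0.3799 mol.
Since Sn²⁺ + 2 e⁻ → Sn, n(e⁻) passed = 2 × 0.3799 = 0.7598 mol.
Cells in series carry the same charge, so the same 0.7598 mol of electrons passes through cell 2.
Fe²⁺ + 2 e⁻ → Fe, so n(Fe) = 0.7598 / 2 = 0.3799 mol.
m(Fe) = 0.3799 × 55.85 = 21.2 g.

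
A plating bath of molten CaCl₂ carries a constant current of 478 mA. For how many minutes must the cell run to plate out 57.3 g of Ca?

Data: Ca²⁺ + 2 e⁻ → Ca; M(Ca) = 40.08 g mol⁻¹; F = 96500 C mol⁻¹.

9620 min

n(Ca) = m/M = 57.3 / 40.08 = 1.430 mol.
Each Ca atom requires 2 electrons, so n(e⁻) = 2 × 1.430 = 2.859 mol.
Q = n(e⁻)·F = 2.859 × 96500 = 275900 C.
t = Q/I = 275900 / 0.4780 A = 577200 s = 9620 min.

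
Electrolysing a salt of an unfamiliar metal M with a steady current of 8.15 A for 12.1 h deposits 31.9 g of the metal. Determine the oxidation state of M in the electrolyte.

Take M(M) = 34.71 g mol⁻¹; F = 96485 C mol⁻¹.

+4

Q = I·t = 8.150 A × 43560 s = 355000 C, so n(e⁻) = 355000/96485 = 3.679 mol.
n(M) deposited = 31.9 / 34.71 = 0.9190 mol.
Electrons per atom = n(e⁻)/n(M) = 3.679 / 0.9190 = 4.00 ≈ 4, so the ion is M⁴⁺.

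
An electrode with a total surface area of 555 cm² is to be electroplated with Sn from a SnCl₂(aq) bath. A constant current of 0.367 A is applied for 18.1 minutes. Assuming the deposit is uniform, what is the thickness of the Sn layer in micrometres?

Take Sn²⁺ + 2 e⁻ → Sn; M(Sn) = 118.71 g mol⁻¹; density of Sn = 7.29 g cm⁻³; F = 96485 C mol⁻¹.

0.606 μm

Q = I·t = 0.3670 × 1086.0 = 398.6 C; n(e⁻) = 0.004131 mol.
n(Sn) = n(e⁻)/2 = 0.002065 mol, so m = 0.002065 × 118.71 = 0.2452 g.
Volume = m/ρ = 0.2452 / 7.29 = 0.03363 cm³.
Thickness = V/A = 0.03363 / 555 = 6.06 × 10⁻⁵ cm = 0.606 μm.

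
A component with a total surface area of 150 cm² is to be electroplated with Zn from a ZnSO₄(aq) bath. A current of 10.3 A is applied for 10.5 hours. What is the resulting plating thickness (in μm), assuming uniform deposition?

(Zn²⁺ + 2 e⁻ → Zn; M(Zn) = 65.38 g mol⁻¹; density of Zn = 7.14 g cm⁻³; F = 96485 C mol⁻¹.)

Q = I·t = 10.30 × 37800 = 389300 C; n(e⁻) = 4.035 mol.
n(Zn) = n(e⁻)/2 = 2.018 mol, so m = 2.018 × 65.38 = 131.9 g.
Volume = m/ρ = 131.9 / 7.14 = 18.48 cm³.
Thickness = V/A = 18.48 / 150 = 0.123 cm = 1230 μm.

1230 μm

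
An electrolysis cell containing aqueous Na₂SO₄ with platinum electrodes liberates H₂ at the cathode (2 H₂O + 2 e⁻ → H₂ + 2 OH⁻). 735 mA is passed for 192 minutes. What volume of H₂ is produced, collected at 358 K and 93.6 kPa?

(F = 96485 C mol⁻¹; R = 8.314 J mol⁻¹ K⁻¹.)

1.40 L

Q = I·t = 0.7350 A × 11520 s = 8467 C.
n(e⁻) = Q/F = 8467 / 96485 = 0.08776 mol.
2 electrons are transferred per H₂ molecule, so n(H₂) = 0.08776 / 2 = 0.04388 mol.
V = nRT/P = (0.04388 × 8.314 × 358) / (93.6 × 10³ Pa) = 0.00140 m³ = 1.40 L.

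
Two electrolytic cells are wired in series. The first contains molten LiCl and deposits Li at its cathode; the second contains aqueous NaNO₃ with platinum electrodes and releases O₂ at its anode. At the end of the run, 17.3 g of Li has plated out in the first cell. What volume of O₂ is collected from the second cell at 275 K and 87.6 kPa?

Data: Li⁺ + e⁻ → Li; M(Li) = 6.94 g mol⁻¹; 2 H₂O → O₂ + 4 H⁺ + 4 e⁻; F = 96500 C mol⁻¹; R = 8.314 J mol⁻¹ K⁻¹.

n(Li) = 17.3 / 6.94 = 2.493 mol, so n(e⁻) = 1 × 2.493 = 2.493 mol.
The cells are in series, so the same 2.493 mol of electrons passes through the second cell.
2 H₂O → O₂ + 4 H⁺ + 4 e⁻ — 4 mol e⁻ per mol O₂, so n(O₂) = 2.493/4 = 0.6232 mol.
V = nRT/P = (0.6232 × 8.314 × 275) / (87.6 × 10³) = 0.0163 m³ = 16.3 L.

16.3 L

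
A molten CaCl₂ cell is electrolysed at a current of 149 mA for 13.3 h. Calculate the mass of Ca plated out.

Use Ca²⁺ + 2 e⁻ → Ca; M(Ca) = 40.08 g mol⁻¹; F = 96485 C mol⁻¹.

1.48 g

Q = I·t = 0.1490 A × 47880 s = 7134 C.
n(e⁻) = Q/F = 7134 / 96485 = 0.07394 mol.
Ca²⁺ + 2 e⁻ → Ca, so n(Ca) = n(e⁻)/2 = 0.03697 mol.
m = n·M = 0.03697 × 40.08 = 1.48 g.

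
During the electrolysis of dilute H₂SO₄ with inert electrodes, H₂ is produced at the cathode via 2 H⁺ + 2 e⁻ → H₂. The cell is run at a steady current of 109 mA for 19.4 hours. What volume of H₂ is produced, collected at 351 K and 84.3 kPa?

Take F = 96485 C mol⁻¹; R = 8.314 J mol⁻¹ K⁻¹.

1.37 L

Q = I·t = 0.1090 A × 69840 s = 7613 C.
n(e⁻) = Q/F = 7613 / 96485 = 0.07890 mol.
2 electrons are transferred per H₂ molecule, so n(H₂) = 0.07890 / 2 = 0.03945 mol.
V = nRT/P = (0.03945 × 8.314 × 351) / (84.3 × 10³ Pa) = 0.00137 m³ = 1.37 L.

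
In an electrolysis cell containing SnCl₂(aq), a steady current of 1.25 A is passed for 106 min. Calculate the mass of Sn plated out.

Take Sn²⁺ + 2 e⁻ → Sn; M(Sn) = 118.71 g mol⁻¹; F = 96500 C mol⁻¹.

4.89 g

Q = I·t = 1.250 A × 6360.0 s = 7950 C.
n(e⁻) = Q/F = 7950 / 96500 = 0.08238 mol.
Sn²⁺ + 2 e⁻ → Sn, so n(Sn) = n(e⁻)/2 = 0.04119 mol.
m = n·M = 0.04119 × 118.71 = 4.89 g.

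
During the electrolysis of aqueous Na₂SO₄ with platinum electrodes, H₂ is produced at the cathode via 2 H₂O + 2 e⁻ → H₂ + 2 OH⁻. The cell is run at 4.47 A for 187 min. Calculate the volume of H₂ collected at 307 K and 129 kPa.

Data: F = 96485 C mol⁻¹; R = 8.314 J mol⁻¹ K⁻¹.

Q = I·t = 4.470 A × 11220 s = 50150 C.
n(e⁻) = Q/F = 50150 / 96485 = 0.5198 mol.
2 electrons are transferred per H₂ molecule, so n(H₂) = 0.5198 / 2 = 0.2599 mol.
V = nRT/P = (0.2599 × 8.314 × 307) / (129 × 10³ Pa) = 0.00514 m³ = 5.14 L.

5.14 L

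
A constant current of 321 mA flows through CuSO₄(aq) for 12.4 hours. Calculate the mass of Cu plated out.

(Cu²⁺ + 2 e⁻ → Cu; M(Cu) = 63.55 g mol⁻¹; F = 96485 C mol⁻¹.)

Q = I·t = 0.3210 A × 44640 s = 14330 C.
n(e⁻) = Q/F = 14330 / 96485 = 0.1485 mol.
Cu²⁺ + 2 e⁻ → Cu, so n(Cu) = n(e⁻)/2 = 0.07426 mol.
m = n·M = 0.07426 × 63.55 = 4.72 g.

4.72 g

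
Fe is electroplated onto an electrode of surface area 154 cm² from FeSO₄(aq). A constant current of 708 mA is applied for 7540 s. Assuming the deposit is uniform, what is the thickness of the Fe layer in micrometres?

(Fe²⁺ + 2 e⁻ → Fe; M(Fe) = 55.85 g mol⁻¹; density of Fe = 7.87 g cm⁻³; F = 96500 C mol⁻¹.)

Q = I·t = 0.7080 × 7540.0 = 5338 C; n(e⁻) = 0.05532 mol.
n(Fe) = n(e⁻)/2 = 0.02766 mol, so m = 0.02766 × 55.85 = 1.545 g.
Volume = m/ρ = 1.545 / 7.87 = 0.1963 cm³.
Thickness = V/A = 0.1963 / 154 = 0.00127 cm = 12.7 μm.

12.7 μm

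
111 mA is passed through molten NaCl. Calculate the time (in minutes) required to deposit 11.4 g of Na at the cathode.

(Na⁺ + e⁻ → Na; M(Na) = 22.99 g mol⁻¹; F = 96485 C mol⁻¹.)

n(Na) = m/M = 11.4 / 22.99 = 0.4959 mol.
Each Na atom requires 1 electron, so n(e⁻) = 1 × 0.4959 = 0.4959 mol.
Q = n(e⁻)·F = 0.4959 × 96485 = 47840 C.
t = Q/I = 47840 / 0.1110 A = 431000 s = 7180 min.

7180 min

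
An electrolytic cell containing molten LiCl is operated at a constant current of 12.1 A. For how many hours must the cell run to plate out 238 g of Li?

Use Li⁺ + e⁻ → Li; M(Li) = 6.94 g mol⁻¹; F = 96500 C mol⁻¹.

n(Li) = m/M = 238 / 6.94 = 34.29 mol.
Each Li atom requires 1 electron, so n(e⁻) = 1 × 34.29 = 34.29 mol.
Q = n(e⁻)·F = 34.29 × 96500 = 3309000 C.
t = Q/I = 3309000 / 12.10 A = 273500 s = 76.0 h.

76.0 h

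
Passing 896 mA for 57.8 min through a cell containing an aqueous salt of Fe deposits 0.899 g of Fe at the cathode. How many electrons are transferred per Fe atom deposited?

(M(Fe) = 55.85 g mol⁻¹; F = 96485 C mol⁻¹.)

Q = I·t = 0.8960 A × 3468.0 s = 3107 C, so n(e⁻) = 3107/96485 = 0.03221 mol.
n(Fe) deposited = 0.899 / 55.85 = 0.01610 mol.
Electrons per atom = n(e⁻)/n(Fe) = 0.03221 / 0.01610 = 2.00 ≈ 2, so the ion is Fe²⁺.

2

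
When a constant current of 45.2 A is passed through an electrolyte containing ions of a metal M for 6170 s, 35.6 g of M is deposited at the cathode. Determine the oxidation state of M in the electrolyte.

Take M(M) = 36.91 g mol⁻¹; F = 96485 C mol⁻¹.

+3

Q = I·t = 45.20 A × 6170.0 s = 278900 C, so n(e⁻) = 278900/96485 = 2.890 mol.
n(M) deposited = 35.6 / 36.91 = 0.9645 mol.
Electrons per atom = n(e⁻)/n(M) = 2.890 / 0.9645 = 3.00 ≈ 3, so the ion is M³⁺.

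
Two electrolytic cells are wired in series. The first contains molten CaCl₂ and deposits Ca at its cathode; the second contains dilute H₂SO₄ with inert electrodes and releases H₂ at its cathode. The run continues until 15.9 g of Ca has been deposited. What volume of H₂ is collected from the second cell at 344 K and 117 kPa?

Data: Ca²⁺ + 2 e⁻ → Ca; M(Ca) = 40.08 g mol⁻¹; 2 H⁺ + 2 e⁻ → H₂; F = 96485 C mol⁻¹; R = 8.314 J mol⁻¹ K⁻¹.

n(Ca) = 15.9 / 40.08 = 0.3967 mol, so n(e⁻) = 2 × 0.3967 = 0.7934 mol.
The cells are in series, so the same 0.7934 mol of electrons passes through the second cell.
2 H⁺ + 2 e⁻ → H₂ — 2 mol e⁻ per mol H₂, so n(H₂) = 0.7934/2 = 0.3967 mol.
V = nRT/P = (0.3967 × 8.314 × 344) / (117 × 10³) = 0.00970 m³ = 9.70 L.

9.70 L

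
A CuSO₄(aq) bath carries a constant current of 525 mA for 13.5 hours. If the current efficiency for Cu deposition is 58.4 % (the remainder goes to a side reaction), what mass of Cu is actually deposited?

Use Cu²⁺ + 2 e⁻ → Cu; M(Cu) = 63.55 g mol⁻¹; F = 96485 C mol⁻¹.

4.91 g

Q = I·t = 0.5250 × 48600 = 25520 C.
n(e⁻) = 25520/96485 = 0.2644 mol; theoretically n(Cu) = 0.2644/2 = 0.1322 mol, m_theo = 8.403 g.
At 58.4 % efficiency, m_actual = 0.584 × 8.403 = 4.91 g.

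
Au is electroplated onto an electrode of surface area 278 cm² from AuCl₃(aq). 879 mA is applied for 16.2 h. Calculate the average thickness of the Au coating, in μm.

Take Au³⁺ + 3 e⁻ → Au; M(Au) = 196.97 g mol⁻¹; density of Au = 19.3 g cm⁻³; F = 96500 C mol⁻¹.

65.0 μm

Q = I·t = 0.8790 × 58320 = 51260 C; n(e⁻) = 0.5312 mol.
n(Au) = n(e⁻)/3 = 0.1771 mol, so m = 0.1771 × 196.97 = 34.88 g.
Volume = m/ρ = 34.88 / 19.3 = 1.807 cm³.
Thickness = V/A = 1.807 / 278 = 0.00650 cm = 65.0 μm.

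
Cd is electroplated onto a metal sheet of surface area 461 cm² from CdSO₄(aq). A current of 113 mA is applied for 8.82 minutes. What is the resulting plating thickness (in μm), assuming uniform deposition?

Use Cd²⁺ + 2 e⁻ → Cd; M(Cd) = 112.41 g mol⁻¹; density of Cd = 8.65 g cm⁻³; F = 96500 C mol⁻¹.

0.0873 μm

Q = I·t = 0.1130 × 529.20 = 59.80 C; n(e⁻) = 0.0006197 mol.
n(Cd) = n(e⁻)/2 = 0.0003098 mol, so m = 0.0003098 × 112.41 = 0.03483 g.
Volume = m/ρ = 0.03483 / 8.65 = 0.004027 cm³.
Thickness = V/A = 0.004027 / 461 = 8.73 × 10⁻⁶ cm = 0.0873 μm.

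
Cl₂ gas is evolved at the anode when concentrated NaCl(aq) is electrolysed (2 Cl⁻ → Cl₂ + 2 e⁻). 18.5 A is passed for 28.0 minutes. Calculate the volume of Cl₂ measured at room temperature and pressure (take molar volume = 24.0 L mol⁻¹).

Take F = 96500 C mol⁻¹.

3.86 L

Q = I·t = 18.50 A × 1680.0 s = 31080 C.
n(e⁻) = Q/F = 31080 / 96500 = 0.3221 mol.
2 electrons are transferred per Cl₂ molecule, so n(Cl₂) = 0.3221 / 2 = 0.1610 mol.
V = n × V_m = 0.1610 × 24.0 = 3.86 L.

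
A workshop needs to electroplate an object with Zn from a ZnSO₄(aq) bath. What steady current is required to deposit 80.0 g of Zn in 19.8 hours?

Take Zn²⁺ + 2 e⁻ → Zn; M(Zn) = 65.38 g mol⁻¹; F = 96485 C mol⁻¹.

n(Zn) = 80.0 / 65.38 = 1.224 mol.
n(e⁻) = 2 × 1.224 = 2.447 mol.
Q = n(e⁻)·F = 2.447 × 96485 = 236100 C.
I = Q/t = 236100 / 71280 s = 3.31 A.

3.31 A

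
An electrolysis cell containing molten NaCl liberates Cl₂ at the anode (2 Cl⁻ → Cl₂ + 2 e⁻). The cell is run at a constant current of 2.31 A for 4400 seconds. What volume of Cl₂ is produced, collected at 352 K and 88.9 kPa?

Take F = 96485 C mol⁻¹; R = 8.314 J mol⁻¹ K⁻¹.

1.73 L

Q = I·t = 2.310 A × 4400.0 s = 10160 C.
n(e⁻) = Q/F = 10160 / 96485 = 0.1053 mol.
2 electrons are transferred per Cl₂ molecule, so n(Cl₂) = 0.1053 / 2 = 0.05267 mol.
V = nRT/P = (0.05267 × 8.314 × 352) / (88.9 × 10³ Pa) = 0.00173 m³ = 1.73 L.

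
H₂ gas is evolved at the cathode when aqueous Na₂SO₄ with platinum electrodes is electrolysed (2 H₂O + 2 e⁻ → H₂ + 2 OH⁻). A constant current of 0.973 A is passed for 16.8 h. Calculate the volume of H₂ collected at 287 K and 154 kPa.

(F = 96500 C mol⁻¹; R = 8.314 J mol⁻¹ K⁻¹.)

4.72 L

Q = I·t = 0.9730 A × 60480 s = 58850 C.
n(e⁻) = Q/F = 58850 / 96500 = 0.6098 mol.
2 electrons are transferred per H₂ molecule, so n(H₂) = 0.6098 / 2 = 0.3049 mol.
V = nRT/P = (0.3049 × 8.314 × 287) / (154 × 10³ Pa) = 0.00472 m³ = 4.72 L.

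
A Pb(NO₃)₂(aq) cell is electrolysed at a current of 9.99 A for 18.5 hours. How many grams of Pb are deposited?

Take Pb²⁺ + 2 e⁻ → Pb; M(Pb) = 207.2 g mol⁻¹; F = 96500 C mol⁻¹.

Q = I·t = 9.990 A × 66600 s = 665300 C.
n(e⁻) = Q/F = 665300 / 96500 = 6.895 mol.
Pb²⁺ + 2 e⁻ → Pb, so n(Pb) = n(e⁻)/2 = 3.447 mol.
m = n·M = 3.447 × 207.2 = 714 g.

714 g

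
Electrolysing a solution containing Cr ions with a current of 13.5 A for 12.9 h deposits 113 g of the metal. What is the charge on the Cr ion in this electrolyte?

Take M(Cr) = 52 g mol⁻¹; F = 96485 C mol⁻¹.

Q = I·t = 13.50 A × 46440 s = 626900 C, so n(e⁻) = 626900/96485 = 6.498 mol.
n(Cr) deposited = 113 / 52 = 2.173 mol.
Electrons per atom = n(e⁻)/n(Cr) = 6.498 / 2.173 = 2.99 ≈ 3, so the ion is Cr³⁺.

+3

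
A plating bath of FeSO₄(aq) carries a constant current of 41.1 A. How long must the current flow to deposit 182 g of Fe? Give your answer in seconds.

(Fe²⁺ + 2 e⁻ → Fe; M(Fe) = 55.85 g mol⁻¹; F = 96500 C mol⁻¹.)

n(Fe) = m/M = 182 / 55.85 = 3.259 mol.
Each Fe atom requires 2 electrons, so n(e⁻) = 2 × 3.259 = 6.517 mol.
Q = n(e⁻)·F = 6.517 × 96500 = 628900 C.
t = Q/I = 628900 / 41.10 A = 15300 s.

15300 s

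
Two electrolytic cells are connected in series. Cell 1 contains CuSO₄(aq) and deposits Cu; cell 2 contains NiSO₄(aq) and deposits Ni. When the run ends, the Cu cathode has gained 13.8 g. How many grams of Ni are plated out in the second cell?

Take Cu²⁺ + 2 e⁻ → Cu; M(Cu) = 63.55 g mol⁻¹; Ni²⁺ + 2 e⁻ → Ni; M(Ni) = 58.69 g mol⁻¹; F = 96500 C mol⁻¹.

n(Cu) = 13.8 / 63.55 = 0.2172 mol.
Since Cu²⁺ + 2 e⁻ → Cu, n(e⁻) passed = 2 × 0.2172 = 0.4343 mol.
Cells in series carry the same charge, so the same 0.4343 mol of electrons passes through cell 2.
Ni²⁺ + 2 e⁻ → Ni, so n(Ni) = 0.4343 / 2 = 0.2172 mol.
m(Ni) = 0.2172 × 58.69 = 12.7 g.

12.7 g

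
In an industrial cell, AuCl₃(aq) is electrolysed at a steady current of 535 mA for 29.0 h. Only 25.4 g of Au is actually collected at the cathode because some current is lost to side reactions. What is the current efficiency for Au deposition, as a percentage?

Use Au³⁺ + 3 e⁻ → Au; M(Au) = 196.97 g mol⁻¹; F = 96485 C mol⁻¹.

Q = I·t = 0.5350 × 104400 = 55850 C; n(e⁻) = 55850/96485 = 0.5789 mol.
Theoretical n(Au) = n(e⁻)/3 = 0.1930 mol, i.e. m_theo = 0.1930 × 196.97 = 38.01 g.
Efficiency = m_actual / m_theo = 25.4 / 38.01 = 66.8 %.

66.8 %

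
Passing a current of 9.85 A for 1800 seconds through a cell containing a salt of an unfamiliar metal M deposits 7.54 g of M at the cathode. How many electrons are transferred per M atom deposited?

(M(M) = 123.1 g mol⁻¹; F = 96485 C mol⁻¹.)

Q = I·t = 9.850 A × 1800.0 s = 17730 C, so n(e⁻) = 17730/96485 = 0.1838 mol.
n(M) deposited = 7.54 / 123.1 = 0.06125 mol.
Electrons per atom = n(e⁻)/n(M) = 0.1838 / 0.06125 = 3.00 ≈ 3, so the ion is M³⁺.

3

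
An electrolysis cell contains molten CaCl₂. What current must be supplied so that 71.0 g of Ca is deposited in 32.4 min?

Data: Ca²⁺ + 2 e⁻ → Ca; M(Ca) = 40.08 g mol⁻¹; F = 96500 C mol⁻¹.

176 A

n(Ca) = 71.0 / 40.08 = 1.771 mol.
n(e⁻) = 2 × 1.771 = 3.543 mol.
Q = n(e⁻)·F = 3.543 × 96500 = 341900 C.
I = Q/t = 341900 / 1944.0 s = 176 A.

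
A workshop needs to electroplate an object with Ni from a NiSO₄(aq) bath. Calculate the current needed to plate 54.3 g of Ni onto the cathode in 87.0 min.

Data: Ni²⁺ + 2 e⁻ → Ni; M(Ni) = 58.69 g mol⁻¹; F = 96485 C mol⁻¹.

n(Ni) = 54.3 / 58.69 = 0.9252 mol.
n(e⁻) = 2 × 0.9252 = 1.850 mol.
Q = n(e⁻)·F = 1.850 × 96485 = 178500 C.
I = Q/t = 178500 / 5220.0 s = 34.2 A.

34.2 A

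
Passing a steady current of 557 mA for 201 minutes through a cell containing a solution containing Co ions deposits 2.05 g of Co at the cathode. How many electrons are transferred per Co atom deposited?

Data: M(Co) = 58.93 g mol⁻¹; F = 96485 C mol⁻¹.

2

Q = I·t = 0.5570 A × 12060 s = 6717 C, so n(e⁻) = 6717/96485 = 0.06962 mol.
n(Co) deposited = 2.05 / 58.93 = 0.03479 mol.
Electrons per atom = n(e⁻)/n(Co) = 0.06962 / 0.03479 = 2.00 ≈ 2, so the ion is Co²⁺.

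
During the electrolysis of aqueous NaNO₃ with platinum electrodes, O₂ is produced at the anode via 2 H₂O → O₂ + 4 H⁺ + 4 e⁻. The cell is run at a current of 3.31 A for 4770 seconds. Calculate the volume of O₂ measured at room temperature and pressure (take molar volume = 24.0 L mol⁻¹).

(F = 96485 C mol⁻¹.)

0.982 L

Q = I·t = 3.310 A × 4770.0 s = 15790 C.
n(e⁻) = Q/F = 15790 / 96485 = 0.1636 mol.
4 electrons are transferred per O₂ molecule, so n(O₂) = 0.1636 / 4 = 0.04091 mol.
V = n × V_m = 0.04091 × 24.0 = 0.982 L.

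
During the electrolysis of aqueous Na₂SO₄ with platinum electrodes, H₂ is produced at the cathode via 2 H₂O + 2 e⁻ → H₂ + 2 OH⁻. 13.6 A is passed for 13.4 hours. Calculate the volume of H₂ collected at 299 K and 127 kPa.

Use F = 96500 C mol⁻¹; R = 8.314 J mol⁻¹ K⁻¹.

66.5 L

Q = I·t = 13.60 A × 48240 s = 656100 C.
n(e⁻) = Q/F = 656100 / 96500 = 6.799 mol.
2 electrons are transferred per H₂ molecule, so n(H₂) = 6.799 / 2 = 3.399 mol.
V = nRT/P = (3.399 × 8.314 × 299) / (127 × 10³ Pa) = 0.0665 m³ = 66.5 L.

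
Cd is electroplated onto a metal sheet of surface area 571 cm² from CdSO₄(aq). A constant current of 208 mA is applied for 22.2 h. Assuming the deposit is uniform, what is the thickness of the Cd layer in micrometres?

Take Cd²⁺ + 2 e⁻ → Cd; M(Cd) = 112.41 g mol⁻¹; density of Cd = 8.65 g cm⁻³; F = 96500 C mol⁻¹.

19.6 μm

Q = I·t = 0.2080 × 79920 = 16620 C; n(e⁻) = 0.1723 mol.
n(Cd) = n(e⁻)/2 = 0.08613 mol, so m = 0.08613 × 112.41 = 9.682 g.
Volume = m/ρ = 9.682 / 8.65 = 1.119 cm³.
Thickness = V/A = 1.119 / 571 = 0.00196 cm = 19.6 μm.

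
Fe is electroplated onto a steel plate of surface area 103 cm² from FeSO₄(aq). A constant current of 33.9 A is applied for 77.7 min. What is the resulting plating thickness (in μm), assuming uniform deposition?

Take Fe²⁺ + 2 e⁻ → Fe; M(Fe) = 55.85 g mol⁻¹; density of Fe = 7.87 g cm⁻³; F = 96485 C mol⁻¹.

564 μm

Q = I·t = 33.90 × 4662.0 = 158000 C; n(e⁻) = 1.638 mol.
n(Fe) = n(e⁻)/2 = 0.8190 mol, so m = 0.8190 × 55.85 = 45.74 g.
Volume = m/ρ = 45.74 / 7.87 = 5.812 cm³.
Thickness = V/A = 5.812 / 103 = 0.0564 cm = 564 μm.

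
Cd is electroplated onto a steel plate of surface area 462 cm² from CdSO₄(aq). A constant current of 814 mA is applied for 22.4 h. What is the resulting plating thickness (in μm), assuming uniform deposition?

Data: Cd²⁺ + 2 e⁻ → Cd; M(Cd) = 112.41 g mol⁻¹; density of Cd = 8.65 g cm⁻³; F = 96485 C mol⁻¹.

95.7 μm

Q = I·t = 0.8140 × 80640 = 65640 C; n(e⁻) = 0.6803 mol.
n(Cd) = n(e⁻)/2 = 0.3402 mol, so m = 0.3402 × 112.41 = 38.24 g.
Volume = m/ρ = 38.24 / 8.65 = 4.421 cm³.
Thickness = V/A = 4.421 / 462 = 0.00957 cm = 95.7 μm.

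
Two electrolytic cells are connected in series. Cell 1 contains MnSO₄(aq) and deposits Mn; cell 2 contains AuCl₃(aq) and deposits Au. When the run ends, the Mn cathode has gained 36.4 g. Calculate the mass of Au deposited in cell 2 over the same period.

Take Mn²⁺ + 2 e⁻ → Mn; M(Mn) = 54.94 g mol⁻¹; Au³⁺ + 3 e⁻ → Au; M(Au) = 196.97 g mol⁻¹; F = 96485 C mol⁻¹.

n(Mn) = 36.4 / 54.94 = 0.6625 mol.
Since Mn²⁺ + 2 e⁻ → Mn, n(e⁻) passed = 2 × 0.6625 = 1.325 mol.
Cells in series carry the same charge, so the same 1.325 mol of electrons passes through cell 2.
Au³⁺ + 3 e⁻ → Au, so n(Au) = 1.325 / 3 = 0.4417 mol.
m(Au) = 0.4417 × 196.97 = 87.0 g.

87.0 g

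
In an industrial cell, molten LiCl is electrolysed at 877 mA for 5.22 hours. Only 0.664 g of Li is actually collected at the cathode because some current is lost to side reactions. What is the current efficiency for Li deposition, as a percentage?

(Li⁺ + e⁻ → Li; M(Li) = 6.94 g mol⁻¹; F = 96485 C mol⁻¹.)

Q = I·t = 0.8770 × 18792 = 16480 C; n(e⁻) = 16480/96485 = 0.1708 mol.
Theoretical n(Li) = n(e⁻)/1 = 0.1708 mol, i.e. m_theo = 0.1708 × 6.94 = 1.185 g.
Efficiency = m_actual / m_theo = 0.664 / 1.185 = 56.0 %.

56.0 %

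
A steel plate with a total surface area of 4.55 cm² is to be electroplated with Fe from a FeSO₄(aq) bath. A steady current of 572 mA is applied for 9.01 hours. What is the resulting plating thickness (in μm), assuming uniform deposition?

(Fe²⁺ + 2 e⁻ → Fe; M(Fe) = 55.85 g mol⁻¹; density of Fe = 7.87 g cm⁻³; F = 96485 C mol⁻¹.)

Q = I·t = 0.5720 × 32436 = 18550 C; n(e⁻) = 0.1923 mol.
n(Fe) = n(e⁻)/2 = 0.09615 mol, so m = 0.09615 × 55.85 = 5.370 g.
Volume = m/ρ = 5.370 / 7.87 = 0.6823 cm³.
Thickness = V/A = 0.6823 / 4.55 = 0.150 cm = 1500 μm.

1500 μm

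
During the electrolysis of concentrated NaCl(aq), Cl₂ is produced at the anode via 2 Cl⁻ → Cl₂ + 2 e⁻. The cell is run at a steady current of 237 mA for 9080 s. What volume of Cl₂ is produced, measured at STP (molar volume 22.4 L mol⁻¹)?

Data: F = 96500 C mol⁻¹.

Q = I·t = 0.2370 A × 9080.0 s = 2152 C.
n(e⁻) = Q/F = 2152 / 96500 = 0.02230 mol.
2 electrons are transferred per Cl₂ molecule, so n(Cl₂) = 0.02230 / 2 = 0.01115 mol.
V = n × V_m = 0.01115 × 22.4 = 0.250 L.

0.250 L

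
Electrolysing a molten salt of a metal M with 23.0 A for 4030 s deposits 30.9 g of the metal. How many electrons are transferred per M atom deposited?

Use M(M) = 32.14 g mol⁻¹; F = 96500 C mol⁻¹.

Q = I·t = 23.00 A × 4030.0 s = 92690 C, so n(e⁻) = 92690/96500 = 0.9605 mol.
n(M) deposited = 30.9 / 32.14 = 0.9614 mol.
Electrons per atom = n(e⁻)/n(M) = 0.9605 / 0.9614 = 0.999 ≈ 1, so the ion is M⁺.

1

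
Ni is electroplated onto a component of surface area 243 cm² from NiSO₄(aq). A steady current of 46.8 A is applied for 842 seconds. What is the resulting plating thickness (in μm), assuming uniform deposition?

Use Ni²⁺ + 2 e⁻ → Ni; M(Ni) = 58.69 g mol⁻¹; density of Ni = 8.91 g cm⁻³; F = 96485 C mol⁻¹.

Q = I·t = 46.80 × 842.00 = 39410 C; n(e⁻) = 0.4084 mol.
n(Ni) = n(e⁻)/2 = 0.2042 mol, so m = 0.2042 × 58.69 = 11.98 g.
Volume = m/ρ = 11.98 / 8.91 = 1.345 cm³.
Thickness = V/A = 1.345 / 243 = 0.00554 cm = 55.4 μm.

55.4 μm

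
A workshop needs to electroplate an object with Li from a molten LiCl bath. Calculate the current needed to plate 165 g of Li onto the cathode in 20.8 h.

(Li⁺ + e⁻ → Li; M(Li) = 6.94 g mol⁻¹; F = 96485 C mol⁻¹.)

n(Li) = 165 / 6.94 = 23.78 mol.
n(e⁻) = 1 × 23.78 = 23.78 mol.
Q = n(e⁻)·F = 23.78 × 96485 = 2294000 C.
I = Q/t = 2294000 / 74880 s = 30.6 A.

30.6 A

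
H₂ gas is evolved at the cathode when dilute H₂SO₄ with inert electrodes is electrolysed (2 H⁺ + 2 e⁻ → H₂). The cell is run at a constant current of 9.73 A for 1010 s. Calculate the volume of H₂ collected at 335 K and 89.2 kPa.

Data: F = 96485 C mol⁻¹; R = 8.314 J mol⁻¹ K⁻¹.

1.59 L

Q = I·t = 9.730 A × 1010.0 s = 9827 C.
n(e⁻) = Q/F = 9827 / 96485 = 0.1019 mol.
2 electrons are transferred per H₂ molecule, so n(H₂) = 0.1019 / 2 = 0.05093 mol.
V = nRT/P = (0.05093 × 8.314 × 335) / (89.2 × 10³ Pa) = 0.00159 m³ = 1.59 L.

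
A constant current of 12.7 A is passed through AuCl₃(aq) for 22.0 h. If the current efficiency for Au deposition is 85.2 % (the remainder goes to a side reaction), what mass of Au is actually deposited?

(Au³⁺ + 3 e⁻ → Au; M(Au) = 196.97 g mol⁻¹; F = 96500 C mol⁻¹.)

Q = I·t = 12.70 × 79200 = 1006000 C.
n(e⁻) = 1006000/96500 = 10.42 mol; theoretically n(Au) = 10.42/3 = 3.474 mol, m_theo = 684.4 g.
At 85.2 % efficiency, m_actual = 0.852 × 684.4 = 583 g.

583 g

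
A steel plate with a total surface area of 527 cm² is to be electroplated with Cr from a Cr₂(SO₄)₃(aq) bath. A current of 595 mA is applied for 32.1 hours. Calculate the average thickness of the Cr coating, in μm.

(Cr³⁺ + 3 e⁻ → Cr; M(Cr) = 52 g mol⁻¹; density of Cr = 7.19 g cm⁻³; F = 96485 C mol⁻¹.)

32.6 μm

Q = I·t = 0.5950 × 115560 = 68760 C; n(e⁻) = 0.7126 mol.
n(Cr) = n(e⁻)/3 = 0.2375 mol, so m = 0.2375 × 52 = 12.35 g.
Volume = m/ρ = 12.35 / 7.19 = 1.718 cm³.
Thickness = V/A = 1.718 / 527 = 0.00326 cm = 32.6 μm.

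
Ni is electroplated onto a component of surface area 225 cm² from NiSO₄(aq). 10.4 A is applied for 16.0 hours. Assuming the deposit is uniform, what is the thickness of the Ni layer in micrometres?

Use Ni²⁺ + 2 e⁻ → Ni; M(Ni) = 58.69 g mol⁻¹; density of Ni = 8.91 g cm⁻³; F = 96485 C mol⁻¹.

Q = I·t = 10.40 × 57600 = 599000 C; n(e⁻) = 6.209 mol.
n(Ni) = n(e⁻)/2 = 3.104 mol, so m = 3.104 × 58.69 = 182.2 g.
Volume = m/ρ = 182.2 / 8.91 = 20.45 cm³.
Thickness = V/A = 20.45 / 225 = 0.0909 cm = 909 μm.

909 μm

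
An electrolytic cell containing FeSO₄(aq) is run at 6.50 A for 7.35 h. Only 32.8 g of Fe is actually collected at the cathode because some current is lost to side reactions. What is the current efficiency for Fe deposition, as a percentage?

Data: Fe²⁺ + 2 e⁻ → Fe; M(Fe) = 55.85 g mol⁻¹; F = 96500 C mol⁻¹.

Q = I·t = 6.500 × 26460 = 172000 C; n(e⁻) = 172000/96500 = 1.782 mol.
Theoretical n(Fe) = n(e⁻)/2 = 0.8911 mol, i.e. m_theo = 0.8911 × 55.85 = 49.77 g.
Efficiency = m_actual / m_theo = 32.8 / 49.77 = 65.9 %.

65.9 %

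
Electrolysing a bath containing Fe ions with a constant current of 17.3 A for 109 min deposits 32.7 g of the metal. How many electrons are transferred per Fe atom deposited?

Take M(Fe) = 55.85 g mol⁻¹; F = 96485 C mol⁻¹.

2

Q = I·t = 17.30 A × 6540.0 s = 113100 C, so n(e⁻) = 113100/96485 = 1.173 mol.
n(Fe) deposited = 32.7 / 55.85 = 0.5855 mol.
Electrons per atom = n(e⁻)/n(Fe) = 1.173 / 0.5855 = 2.00 ≈ 2, so the ion is Fe²⁺.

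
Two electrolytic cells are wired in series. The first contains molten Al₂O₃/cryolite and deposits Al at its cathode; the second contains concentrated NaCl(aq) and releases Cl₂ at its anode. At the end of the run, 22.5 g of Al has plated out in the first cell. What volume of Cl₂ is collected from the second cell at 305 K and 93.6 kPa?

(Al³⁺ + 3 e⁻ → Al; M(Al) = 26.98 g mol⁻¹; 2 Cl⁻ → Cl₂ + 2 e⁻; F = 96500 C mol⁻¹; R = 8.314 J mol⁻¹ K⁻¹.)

n(Al) = 22.5 / 26.98 = 0.8340 mol, so n(e⁻) = 3 × 0.8340 = 2.502 mol.
The cells are in series, so the same 2.502 mol of electrons passes through the second cell.
2 Cl⁻ → Cl₂ + 2 e⁻ — 2 mol e⁻ per mol Cl₂, so n(Cl₂) = 2.502/2 = 1.251 mol.
V = nRT/P = (1.251 × 8.314 × 305) / (93.6 × 10³) = 0.0339 m³ = 33.9 L.

33.9 L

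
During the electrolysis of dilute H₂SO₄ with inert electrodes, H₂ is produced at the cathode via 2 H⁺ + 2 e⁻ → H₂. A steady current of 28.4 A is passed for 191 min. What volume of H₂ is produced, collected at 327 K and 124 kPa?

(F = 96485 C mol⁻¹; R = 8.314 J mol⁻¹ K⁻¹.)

37.0 L

Q = I·t = 28.40 A × 11460 s = 325500 C.
n(e⁻) = Q/F = 325500 / 96485 = 3.373 mol.
2 electrons are transferred per H₂ molecule, so n(H₂) = 3.373 / 2 = 1.687 mol.
V = nRT/P = (1.687 × 8.314 × 327) / (124 × 10³ Pa) = 0.0370 m³ = 37.0 L.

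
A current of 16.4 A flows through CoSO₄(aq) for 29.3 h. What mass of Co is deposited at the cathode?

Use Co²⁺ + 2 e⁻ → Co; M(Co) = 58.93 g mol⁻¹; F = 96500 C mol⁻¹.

528 g

Q = I·t = 16.40 A × 105480 s = 1730000 C.
n(e⁻) = Q/F = 1730000 / 96500 = 17.93 mol.
Co²⁺ + 2 e⁻ → Co, so n(Co) = n(e⁻)/2 = 8.963 mol.
m = n·M = 8.963 × 58.93 = 528 g.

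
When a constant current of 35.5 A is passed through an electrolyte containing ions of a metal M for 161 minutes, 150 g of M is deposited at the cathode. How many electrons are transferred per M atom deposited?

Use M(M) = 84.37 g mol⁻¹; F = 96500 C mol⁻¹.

2

Q = I·t = 35.50 A × 9660.0 s = 342900 C, so n(e⁻) = 342900/96500 = 3.554 mol.
n(M) deposited = 150 / 84.37 = 1.778 mol.
Electrons per atom = n(e⁻)/n(M) = 3.554 / 1.778 = 2.00 ≈ 2, so the ion is M²⁺.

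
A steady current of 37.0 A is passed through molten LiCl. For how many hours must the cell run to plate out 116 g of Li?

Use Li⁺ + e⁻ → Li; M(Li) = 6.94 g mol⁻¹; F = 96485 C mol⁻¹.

12.1 h

n(Li) = m/M = 116 / 6.94 = 16.71 mol.
Each Li atom requires 1 electron, so n(e⁻) = 1 × 16.71 = 16.71 mol.
Q = n(e⁻)·F = 16.71 × 96485 = 1613000 C.
t = Q/I = 1613000 / 37.00 A = 43590 s = 12.1 h.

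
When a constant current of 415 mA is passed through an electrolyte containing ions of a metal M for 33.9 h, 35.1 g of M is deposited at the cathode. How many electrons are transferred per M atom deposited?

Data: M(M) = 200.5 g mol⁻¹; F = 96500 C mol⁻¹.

Q = I·t = 0.4150 A × 122040 s = 50650 C, so n(e⁻) = 50650/96500 = 0.5248 mol.
n(M) deposited = 35.1 / 200.5 = 0.1751 mol.
Electrons per atom = n(e⁻)/n(M) = 0.5248 / 0.1751 = 3.00 ≈ 3, so the ion is M³⁺.

3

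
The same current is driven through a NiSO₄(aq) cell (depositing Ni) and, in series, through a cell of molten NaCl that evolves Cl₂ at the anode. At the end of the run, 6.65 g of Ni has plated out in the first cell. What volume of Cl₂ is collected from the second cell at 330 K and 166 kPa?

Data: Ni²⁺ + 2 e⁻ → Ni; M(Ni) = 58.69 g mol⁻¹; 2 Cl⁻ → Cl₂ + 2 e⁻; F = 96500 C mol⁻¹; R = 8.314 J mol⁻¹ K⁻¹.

1.87 L

n(Ni) = 6.65 / 58.69 = 0.1133 mol, so n(e⁻) = 2 × 0.1133 = 0.2266 mol.
The cells are in series, so the same 0.2266 mol of electrons passes through the second cell.
2 Cl⁻ → Cl₂ + 2 e⁻ — 2 mol e⁻ per mol Cl₂, so n(Cl₂) = 0.2266/2 = 0.1133 mol.
V = nRT/P = (0.1133 × 8.314 × 330) / (166 × 10³) = 0.00187 m³ = 1.87 L.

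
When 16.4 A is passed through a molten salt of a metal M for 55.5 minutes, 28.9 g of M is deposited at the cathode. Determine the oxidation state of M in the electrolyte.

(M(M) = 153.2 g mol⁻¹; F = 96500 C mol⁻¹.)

Q = I·t = 16.40 A × 3330.0 s = 54610 C, so n(e⁻) = 54610/96500 = 0.5659 mol.
n(M) deposited = 28.9 / 153.2 = 0.1886 mol.
Electrons per atom = n(e⁻)/n(M) = 0.5659 / 0.1886 = 3.00 ≈ 3, so the ion is M³⁺.

+3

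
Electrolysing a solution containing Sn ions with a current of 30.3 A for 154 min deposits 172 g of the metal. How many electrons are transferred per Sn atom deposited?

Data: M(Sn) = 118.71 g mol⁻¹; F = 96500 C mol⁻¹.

Q = I·t = 30.30 A × 9240.0 s = 280000 C, so n(e⁻) = 280000/96500 = 2.901 mol.
n(Sn) deposited = 172 / 118.71 = 1.449 mol.
Electrons per atom = n(e⁻)/n(Sn) = 2.901 / 1.449 = 2.00 ≈ 2, so the ion is Sn²⁺.

2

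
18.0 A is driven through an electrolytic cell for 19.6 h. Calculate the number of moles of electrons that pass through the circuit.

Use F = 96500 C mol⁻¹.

13.2 mol

Q = I·t = 18.00 A × 70560 s = 1270000 C.
n(e⁻) = Q/F = 1270000 / 96500 = 13.2 mol.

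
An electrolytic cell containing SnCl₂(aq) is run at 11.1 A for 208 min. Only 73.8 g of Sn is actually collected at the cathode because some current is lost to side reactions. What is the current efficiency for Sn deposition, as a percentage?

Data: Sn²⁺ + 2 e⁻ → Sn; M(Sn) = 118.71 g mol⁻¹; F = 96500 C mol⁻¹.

86.6 %

Q = I·t = 11.10 × 12480 = 138500 C; n(e⁻) = 138500/96500 = 1.436 mol.
Theoretical n(Sn) = n(e⁻)/2 = 0.7178 mol, i.e. m_theo = 0.7178 × 118.71 = 85.21 g.
Efficiency = m_actual / m_theo = 73.8 / 85.21 = 86.6 %.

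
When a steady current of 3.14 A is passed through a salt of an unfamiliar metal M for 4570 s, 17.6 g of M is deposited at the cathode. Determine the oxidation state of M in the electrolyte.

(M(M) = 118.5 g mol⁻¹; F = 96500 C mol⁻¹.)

+1

Q = I·t = 3.140 A × 4570.0 s = 14350 C, so n(e⁻) = 14350/96500 = 0.1487 mol.
n(M) deposited = 17.6 / 118.5 = 0.1485 mol.
Electrons per atom = n(e⁻)/n(M) = 0.1487 / 0.1485 = 1.00 ≈ 1, so the ion is M⁺.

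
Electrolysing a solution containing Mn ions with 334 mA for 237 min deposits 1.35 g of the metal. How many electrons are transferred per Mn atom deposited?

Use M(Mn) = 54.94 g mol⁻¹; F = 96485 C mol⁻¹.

Q = I·t = 0.3340 A × 14220 s = 4749 C, so n(e⁻) = 4749/96485 = 0.04923 mol.
n(Mn) deposited = 1.35 / 54.94 = 0.02457 mol.
Electrons per atom = n(e⁻)/n(Mn) = 0.04923 / 0.02457 = 2.00 ≈ 2, so the ion is Mn²⁺.

2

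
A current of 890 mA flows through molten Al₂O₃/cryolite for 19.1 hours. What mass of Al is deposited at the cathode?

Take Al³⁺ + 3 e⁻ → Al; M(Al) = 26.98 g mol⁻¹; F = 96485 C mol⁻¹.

5.70 g

Q = I·t = 0.8900 A × 68760 s = 61200 C.
n(e⁻) = Q/F = 61200 / 96485 = 0.6343 mol.
Al³⁺ + 3 e⁻ → Al, so n(Al) = n(e⁻)/3 = 0.2114 mol.
m = n·M = 0.2114 × 26.98 = 5.70 g.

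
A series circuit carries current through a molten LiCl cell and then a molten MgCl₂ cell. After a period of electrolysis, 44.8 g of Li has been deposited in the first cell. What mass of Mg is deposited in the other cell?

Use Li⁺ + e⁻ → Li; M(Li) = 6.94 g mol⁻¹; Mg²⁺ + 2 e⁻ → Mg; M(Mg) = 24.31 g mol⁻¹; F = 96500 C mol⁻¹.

n(Li) = 44.8 / 6.94 = 6.455 mol.
Since Li⁺ + e⁻ → Li, n(e⁻) passed = 1 × 6.455 = 6.455 mol.
Cells in series carry the same charge, so the same 6.455 mol of electrons passes through cell 2.
Mg²⁺ + 2 e⁻ → Mg, so n(Mg) = 6.455 / 2 = 3.228 mol.
m(Mg) = 3.228 × 24.31 = 78.5 g.

78.5 g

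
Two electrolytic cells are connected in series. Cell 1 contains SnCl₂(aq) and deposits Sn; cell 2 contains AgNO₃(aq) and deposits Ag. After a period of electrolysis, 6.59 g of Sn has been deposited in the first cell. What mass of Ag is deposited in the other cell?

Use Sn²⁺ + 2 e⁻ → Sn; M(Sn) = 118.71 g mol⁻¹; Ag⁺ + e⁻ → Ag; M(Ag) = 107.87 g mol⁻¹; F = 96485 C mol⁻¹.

n(Sn) = 6.59 / 118.71 = 0.05551 mol.
Since Sn²⁺ + 2 e⁻ → Sn, n(e⁻) passed = 2 × 0.05551 = 0.1110 mol.
Cells in series carry the same charge, so the same 0.1110 mol of electrons passes through cell 2.
Ag⁺ + e⁻ → Ag, so n(Ag) = 0.1110 / 1 = 0.1110 mol.
m(Ag) = 0.1110 × 107.87 = 12.0 g.

12.0 g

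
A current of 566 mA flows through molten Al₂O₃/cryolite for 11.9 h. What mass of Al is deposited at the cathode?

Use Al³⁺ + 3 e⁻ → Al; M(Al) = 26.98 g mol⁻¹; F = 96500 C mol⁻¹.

2.26 g

Q = I·t = 0.5660 A × 42840 s = 24250 C.
n(e⁻) = Q/F = 24250 / 96500 = 0.2513 mol.
Al³⁺ + 3 e⁻ → Al, so n(Al) = n(e⁻)/3 = 0.08376 mol.
m = n·M = 0.08376 × 26.98 = 2.26 g.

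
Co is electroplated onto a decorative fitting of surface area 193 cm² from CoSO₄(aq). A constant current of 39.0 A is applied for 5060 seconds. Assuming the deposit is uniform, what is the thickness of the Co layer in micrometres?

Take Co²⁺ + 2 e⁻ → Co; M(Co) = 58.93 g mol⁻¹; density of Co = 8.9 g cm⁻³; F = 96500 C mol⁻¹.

Q = I·t = 39.00 × 5060.0 = 197300 C; n(e⁻) = 2.045 mol.
n(Co) = n(e⁻)/2 = 1.022 mol, so m = 1.022 × 58.93 = 60.26 g.
Volume = m/ρ = 60.26 / 8.9 = 6.770 cm³.
Thickness = V/A = 6.770 / 193 = 0.0351 cm = 351 μm.

351 μm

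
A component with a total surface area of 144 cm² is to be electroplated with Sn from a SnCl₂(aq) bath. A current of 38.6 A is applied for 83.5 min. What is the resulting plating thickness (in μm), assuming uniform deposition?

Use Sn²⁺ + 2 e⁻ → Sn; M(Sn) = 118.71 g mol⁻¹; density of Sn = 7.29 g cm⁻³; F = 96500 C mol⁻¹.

Q = I·t = 38.60 × 5010.0 = 193400 C; n(e⁻) = 2.004 mol.
n(Sn) = n(e⁻)/2 = 1.002 mol, so m = 1.002 × 118.71 = 118.9 g.
Volume = m/ρ = 118.9 / 7.29 = 16.32 cm³.
Thickness = V/A = 16.32 / 144 = 0.113 cm = 1130 μm.

1130 μm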